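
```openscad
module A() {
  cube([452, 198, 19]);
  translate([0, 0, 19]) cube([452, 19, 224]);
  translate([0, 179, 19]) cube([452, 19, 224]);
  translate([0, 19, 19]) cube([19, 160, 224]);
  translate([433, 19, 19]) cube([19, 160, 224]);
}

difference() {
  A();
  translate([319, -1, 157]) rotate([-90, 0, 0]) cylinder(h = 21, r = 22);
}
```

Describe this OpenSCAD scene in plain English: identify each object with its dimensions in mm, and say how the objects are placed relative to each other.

A is an open storage box with external size 452×198×243 mm and wall thickness 19 mm (the base is also 19 mm thick). The base covers the whole footprint; the four walls stand on the base, with the y-facing walls full-width and the x-facing walls fitting between their inner faces.

The open box has a circular hole of radius 22 mm through its front wall, centred at (x = 319, z = 157).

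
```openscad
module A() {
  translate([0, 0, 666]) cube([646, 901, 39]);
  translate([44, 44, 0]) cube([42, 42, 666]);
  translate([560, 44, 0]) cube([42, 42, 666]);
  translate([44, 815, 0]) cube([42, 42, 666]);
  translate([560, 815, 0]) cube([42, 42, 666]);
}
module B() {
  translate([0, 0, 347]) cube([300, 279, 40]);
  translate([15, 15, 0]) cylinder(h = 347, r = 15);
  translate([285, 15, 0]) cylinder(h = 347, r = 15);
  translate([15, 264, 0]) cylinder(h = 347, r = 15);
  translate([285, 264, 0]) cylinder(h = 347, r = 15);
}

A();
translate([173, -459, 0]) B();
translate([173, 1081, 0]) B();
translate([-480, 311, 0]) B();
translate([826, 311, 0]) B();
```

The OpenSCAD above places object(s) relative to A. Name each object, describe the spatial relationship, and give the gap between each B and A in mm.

A is a table. B is a stool. Four stools sit around the table at the −y, +y, −x, +x sides. The gap between each stool and the table is 180 mm.

Each stool's nearest face is 180 mm from the table's bounding box.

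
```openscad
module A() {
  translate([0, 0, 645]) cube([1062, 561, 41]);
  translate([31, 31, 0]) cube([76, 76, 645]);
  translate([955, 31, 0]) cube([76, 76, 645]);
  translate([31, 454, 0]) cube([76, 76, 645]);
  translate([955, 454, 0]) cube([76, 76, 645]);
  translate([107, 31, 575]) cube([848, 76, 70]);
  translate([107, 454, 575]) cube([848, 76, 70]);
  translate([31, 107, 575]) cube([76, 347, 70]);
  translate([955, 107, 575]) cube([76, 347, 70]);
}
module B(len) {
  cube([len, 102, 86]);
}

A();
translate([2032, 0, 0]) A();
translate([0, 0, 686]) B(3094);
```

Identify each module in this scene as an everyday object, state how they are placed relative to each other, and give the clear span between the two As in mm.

A is a table. B is a beam. A beam spans the tops of two tables. The clear span between the two tables is 970 mm.

Second table starts at x = 2032; first ends at x = 1062; clear span = 2032 − 1062 = 970 mm.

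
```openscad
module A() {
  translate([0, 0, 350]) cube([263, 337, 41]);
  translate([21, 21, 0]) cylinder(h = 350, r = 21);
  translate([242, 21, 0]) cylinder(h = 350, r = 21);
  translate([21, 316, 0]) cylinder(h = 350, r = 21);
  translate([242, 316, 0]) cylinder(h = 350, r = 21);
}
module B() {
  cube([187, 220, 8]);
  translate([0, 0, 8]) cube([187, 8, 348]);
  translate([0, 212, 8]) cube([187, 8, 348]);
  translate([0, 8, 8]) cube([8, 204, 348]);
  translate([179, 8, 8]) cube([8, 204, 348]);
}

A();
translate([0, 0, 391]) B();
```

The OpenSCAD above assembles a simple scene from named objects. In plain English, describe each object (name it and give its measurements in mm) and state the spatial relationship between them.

A is a four-legged stool. The seat is 263×337 mm, 41 mm thick, top at z = 391 mm. It stands on four round legs, each 42 mm in diameter, from z = 0 to the seat underside, each leg's axis is inset half a diameter from the nearest pair of seat edges (so the leg's bounding box is flush with the corner).

B is an open storage box with external size 187×220×356 mm and wall thickness 8 mm (the base is also 8 mm thick). The base covers the whole footprint; the four walls stand on the base, with the y-facing walls full-width and the x-facing walls fitting between their inner faces.

The open box is on top of the stool.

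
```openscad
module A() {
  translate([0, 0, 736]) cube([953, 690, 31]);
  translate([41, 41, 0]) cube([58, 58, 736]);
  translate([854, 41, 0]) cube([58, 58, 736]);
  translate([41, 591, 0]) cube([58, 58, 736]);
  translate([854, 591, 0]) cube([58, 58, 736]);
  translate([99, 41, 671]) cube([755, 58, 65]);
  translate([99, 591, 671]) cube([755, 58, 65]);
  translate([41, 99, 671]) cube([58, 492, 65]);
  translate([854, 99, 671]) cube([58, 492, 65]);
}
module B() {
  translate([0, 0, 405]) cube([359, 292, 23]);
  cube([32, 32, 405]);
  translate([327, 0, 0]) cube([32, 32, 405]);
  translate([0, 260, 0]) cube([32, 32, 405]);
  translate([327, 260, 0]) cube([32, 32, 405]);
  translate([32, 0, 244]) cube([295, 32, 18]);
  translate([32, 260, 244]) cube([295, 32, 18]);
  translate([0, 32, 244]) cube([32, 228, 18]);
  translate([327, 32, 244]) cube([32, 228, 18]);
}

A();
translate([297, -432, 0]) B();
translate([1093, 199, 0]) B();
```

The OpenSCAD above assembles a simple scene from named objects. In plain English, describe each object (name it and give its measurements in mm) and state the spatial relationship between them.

A is a table: top 953 mm (x) × 690 mm (y), 31 mm thick, upper face at z = 767 mm, on four 58×58 mm square legs, each inset 41 mm from the nearest pair of top edges, running from z = 0 to the bottom of the top. Four apron rails, 58 mm thick and 65 mm tall, run between adjacent legs with their top edges flush with the underside of the top and their outer faces flush with the legs' outer faces.

B is a simple wooden stool: a rectangular seat 359 mm (x) by 292 mm (y), 23 mm thick, top face at z = 428 mm, on four square legs, each 32×32 mm in cross-section. The legs rest on z = 0, each flush with a corner of the seat. Four stretchers, 32 mm wide and 18 mm tall, connect adjacent legs with their undersides at z = 244 mm, each running between the inner faces of the legs it joins and aligned with the legs' outer faces on the other axis.

Two stools sit around the table at the −y, +x sides.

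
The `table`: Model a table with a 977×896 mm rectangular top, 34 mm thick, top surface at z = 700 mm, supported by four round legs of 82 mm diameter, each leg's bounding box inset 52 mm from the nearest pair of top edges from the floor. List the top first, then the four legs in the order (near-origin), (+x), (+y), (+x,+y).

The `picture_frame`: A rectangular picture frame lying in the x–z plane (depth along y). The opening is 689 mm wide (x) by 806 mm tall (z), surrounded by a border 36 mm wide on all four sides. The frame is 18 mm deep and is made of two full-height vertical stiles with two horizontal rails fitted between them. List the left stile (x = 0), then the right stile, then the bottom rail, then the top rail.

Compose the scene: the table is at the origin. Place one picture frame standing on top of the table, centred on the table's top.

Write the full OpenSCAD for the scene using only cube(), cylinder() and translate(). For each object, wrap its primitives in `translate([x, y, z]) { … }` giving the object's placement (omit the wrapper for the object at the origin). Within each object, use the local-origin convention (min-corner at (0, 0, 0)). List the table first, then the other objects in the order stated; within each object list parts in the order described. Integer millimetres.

translate([0, 0, 666]) cube([977, 896, 34]);
translate([93, 93, 0]) cylinder(h = 666, r = 41);
translate([884, 93, 0]) cylinder(h = 666, r = 41);
translate([93, 803, 0]) cylinder(h = 666, r = 41);
translate([884, 803, 0]) cylinder(h = 666, r = 41);
translate([108, 439, 700]) {
  cube([36, 18, 878]);
  translate([725, 0, 0]) cube([36, 18, 878]);
  translate([36, 0, 0]) cube([689, 18, 36]);
  translate([36, 0, 842]) cube([689, 18, 36]);
}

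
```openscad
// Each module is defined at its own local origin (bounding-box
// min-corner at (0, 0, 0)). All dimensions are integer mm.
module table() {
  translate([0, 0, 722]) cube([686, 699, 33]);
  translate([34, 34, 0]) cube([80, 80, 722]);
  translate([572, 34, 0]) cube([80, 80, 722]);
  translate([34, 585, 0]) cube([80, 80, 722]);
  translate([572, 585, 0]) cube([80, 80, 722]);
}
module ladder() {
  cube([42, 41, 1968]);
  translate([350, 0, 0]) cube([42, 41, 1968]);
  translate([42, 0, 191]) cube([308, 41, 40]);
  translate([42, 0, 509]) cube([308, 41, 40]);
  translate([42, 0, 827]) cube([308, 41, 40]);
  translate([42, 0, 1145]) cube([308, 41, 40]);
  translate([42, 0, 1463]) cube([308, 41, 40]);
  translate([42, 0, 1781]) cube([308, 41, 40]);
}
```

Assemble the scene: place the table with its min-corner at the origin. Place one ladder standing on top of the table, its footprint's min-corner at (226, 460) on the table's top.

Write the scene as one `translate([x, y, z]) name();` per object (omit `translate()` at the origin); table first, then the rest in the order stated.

table();
translate([226, 460, 755]) ladder();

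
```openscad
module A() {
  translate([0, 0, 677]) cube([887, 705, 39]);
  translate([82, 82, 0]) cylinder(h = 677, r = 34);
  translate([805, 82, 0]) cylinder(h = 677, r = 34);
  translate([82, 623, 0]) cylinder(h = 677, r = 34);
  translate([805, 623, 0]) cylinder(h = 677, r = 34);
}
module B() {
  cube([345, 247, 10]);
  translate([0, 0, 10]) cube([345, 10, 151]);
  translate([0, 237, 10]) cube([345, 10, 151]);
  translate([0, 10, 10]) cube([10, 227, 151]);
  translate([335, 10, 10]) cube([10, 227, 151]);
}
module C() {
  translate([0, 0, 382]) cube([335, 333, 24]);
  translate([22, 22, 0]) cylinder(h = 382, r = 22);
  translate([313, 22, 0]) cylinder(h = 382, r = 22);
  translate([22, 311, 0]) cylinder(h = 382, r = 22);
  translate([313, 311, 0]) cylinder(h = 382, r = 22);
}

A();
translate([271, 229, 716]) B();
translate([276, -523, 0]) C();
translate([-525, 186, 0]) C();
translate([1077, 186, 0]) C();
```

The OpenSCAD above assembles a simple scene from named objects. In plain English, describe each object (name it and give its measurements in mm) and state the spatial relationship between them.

A is a table: top 887 mm (x) × 705 mm (y), 39 mm thick, upper face at z = 716 mm, on four round legs of 68 mm diameter, each leg's bounding box inset 48 mm from the nearest pair of top edges, running from z = 0 to the bottom of the top.

B is an open-topped rectangular box: outside dimensions 345×247×161 mm, with a uniform wall and base thickness of 10 mm. The base is a full 345×247 slab on the floor; four walls sit on top of the base. The front and back walls (the −y and +y sides) span the full width; the two side walls fit between them.

C is a four-legged stool. The seat is 335×333 mm, 24 mm thick, top at z = 406 mm. It stands on four round legs, each 44 mm in diameter, from z = 0 to the seat underside, each leg's axis is inset half a diameter from the nearest pair of seat edges (so the leg's bounding box is flush with the corner).

The open box is on top of the table, centred. Three stools sit around the table at the −y, −x, +x sides.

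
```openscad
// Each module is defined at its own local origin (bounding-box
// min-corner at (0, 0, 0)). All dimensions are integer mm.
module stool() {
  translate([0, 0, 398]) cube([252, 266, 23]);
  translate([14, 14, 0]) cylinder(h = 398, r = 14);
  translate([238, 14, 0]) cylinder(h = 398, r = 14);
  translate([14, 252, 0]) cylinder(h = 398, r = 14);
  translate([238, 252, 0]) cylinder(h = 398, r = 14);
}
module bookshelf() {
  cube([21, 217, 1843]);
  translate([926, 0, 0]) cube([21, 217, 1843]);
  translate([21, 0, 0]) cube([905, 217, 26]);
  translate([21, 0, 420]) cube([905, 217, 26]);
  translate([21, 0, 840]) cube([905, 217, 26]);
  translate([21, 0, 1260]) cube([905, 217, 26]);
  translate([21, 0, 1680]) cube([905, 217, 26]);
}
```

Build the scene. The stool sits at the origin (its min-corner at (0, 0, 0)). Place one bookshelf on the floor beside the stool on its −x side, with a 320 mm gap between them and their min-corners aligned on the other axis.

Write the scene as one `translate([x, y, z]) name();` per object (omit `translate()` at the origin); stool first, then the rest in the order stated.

stool();
translate([-1267, 0, 0]) bookshelf();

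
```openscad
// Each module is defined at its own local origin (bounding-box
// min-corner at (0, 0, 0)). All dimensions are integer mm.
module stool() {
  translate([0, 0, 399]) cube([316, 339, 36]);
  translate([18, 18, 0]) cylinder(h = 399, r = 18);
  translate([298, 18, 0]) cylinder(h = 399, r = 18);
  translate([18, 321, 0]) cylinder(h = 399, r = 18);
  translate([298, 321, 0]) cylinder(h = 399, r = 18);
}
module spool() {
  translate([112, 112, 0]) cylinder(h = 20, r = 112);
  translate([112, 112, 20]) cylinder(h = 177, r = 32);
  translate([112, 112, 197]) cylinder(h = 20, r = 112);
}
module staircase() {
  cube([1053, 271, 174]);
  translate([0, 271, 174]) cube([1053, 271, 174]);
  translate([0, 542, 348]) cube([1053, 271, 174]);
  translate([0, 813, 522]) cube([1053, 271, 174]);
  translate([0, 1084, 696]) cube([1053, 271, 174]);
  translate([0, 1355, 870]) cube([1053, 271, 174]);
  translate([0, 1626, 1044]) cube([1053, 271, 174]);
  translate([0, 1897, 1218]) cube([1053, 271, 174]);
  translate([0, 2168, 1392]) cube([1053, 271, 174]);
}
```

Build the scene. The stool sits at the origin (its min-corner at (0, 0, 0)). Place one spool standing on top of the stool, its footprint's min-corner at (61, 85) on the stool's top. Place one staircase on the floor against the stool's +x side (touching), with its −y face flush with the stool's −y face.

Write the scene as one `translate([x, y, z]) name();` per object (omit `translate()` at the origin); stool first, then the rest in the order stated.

stool();
translate([61, 85, 435]) spool();
translate([316, 0, 0]) staircase();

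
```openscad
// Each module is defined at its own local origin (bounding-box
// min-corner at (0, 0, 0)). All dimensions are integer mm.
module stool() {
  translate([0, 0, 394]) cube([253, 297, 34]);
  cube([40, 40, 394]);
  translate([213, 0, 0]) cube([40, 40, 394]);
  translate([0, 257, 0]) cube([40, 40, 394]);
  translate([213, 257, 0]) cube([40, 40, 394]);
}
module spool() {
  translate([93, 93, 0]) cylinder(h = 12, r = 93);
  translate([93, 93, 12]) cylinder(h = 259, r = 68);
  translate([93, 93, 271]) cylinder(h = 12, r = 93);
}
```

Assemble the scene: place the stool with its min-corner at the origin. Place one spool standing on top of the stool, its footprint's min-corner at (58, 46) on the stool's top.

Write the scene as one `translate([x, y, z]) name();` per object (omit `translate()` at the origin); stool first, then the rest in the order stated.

stool();
translate([58, 46, 428]) spool();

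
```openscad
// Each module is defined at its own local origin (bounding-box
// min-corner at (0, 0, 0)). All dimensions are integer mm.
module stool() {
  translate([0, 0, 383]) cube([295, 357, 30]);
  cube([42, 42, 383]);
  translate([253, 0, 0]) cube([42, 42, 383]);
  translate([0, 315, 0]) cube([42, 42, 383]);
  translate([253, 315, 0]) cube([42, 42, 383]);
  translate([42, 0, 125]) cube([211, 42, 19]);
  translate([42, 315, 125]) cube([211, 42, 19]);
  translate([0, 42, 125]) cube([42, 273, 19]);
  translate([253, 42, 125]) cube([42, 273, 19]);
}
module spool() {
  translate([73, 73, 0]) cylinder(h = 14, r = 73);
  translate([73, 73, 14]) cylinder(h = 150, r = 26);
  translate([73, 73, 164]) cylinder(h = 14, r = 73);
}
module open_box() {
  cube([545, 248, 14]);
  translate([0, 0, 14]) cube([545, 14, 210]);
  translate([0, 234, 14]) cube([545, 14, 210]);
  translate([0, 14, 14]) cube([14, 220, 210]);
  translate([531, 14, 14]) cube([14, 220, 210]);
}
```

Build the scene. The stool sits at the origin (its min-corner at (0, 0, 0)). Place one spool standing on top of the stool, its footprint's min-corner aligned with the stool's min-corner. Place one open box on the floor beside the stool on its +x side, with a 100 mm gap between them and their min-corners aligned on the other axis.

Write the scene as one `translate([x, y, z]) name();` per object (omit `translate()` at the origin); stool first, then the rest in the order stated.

stool();
translate([0, 0, 413]) spool();
translate([395, 0, 0]) open_box();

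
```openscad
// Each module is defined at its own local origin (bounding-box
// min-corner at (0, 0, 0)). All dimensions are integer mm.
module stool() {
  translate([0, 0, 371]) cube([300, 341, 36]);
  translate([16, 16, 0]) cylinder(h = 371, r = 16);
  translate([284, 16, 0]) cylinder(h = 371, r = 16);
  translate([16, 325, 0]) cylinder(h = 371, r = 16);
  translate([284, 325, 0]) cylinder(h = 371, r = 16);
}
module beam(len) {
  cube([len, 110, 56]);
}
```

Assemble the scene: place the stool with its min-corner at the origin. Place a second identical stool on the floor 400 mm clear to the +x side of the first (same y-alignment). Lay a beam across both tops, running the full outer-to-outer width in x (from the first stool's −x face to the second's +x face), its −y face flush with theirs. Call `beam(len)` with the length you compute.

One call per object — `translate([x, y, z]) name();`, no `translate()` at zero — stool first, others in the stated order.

stool();
translate([700, 0, 0]) stool();
translate([0, 0, 407]) beam(1000);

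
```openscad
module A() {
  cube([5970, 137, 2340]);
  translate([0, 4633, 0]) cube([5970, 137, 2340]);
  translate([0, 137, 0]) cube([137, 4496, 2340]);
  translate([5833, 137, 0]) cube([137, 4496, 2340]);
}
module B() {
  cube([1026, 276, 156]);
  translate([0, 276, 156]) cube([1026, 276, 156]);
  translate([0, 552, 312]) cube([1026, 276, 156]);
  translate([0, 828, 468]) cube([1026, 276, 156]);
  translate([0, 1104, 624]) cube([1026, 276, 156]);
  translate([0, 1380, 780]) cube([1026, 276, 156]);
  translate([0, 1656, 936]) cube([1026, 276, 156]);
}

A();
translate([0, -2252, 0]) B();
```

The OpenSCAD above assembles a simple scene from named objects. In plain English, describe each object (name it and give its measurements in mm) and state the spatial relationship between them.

A is a box-shaped house frame (walls only): outside footprint 5970×4770 mm, wall height 2340 mm, wall thickness 137 mm. The two y-facing walls run the full x-width; the two x-facing walls fit between the inner faces of the y-facing walls.

B is a run of 7 identical solid stair steps. Each tread is 1026×276 mm and each step block is 156 mm high. Step 1 rests on the floor; step k is offset from step 1 by (k−1)×276 mm in y and (k−1)×156 mm in z.

The staircase is on the floor beside the house frame on its −y side.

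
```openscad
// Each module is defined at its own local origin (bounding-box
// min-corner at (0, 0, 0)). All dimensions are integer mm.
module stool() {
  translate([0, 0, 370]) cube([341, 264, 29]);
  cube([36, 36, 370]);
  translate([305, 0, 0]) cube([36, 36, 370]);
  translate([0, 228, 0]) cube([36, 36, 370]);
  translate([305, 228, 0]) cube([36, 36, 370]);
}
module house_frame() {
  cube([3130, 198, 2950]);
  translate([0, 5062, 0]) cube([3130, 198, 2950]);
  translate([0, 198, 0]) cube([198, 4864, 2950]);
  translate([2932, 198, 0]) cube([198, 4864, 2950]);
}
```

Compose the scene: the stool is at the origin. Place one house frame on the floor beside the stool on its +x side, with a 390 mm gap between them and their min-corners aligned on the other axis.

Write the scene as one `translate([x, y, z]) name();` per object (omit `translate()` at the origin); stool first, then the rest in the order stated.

stool();
translate([731, 0, 0]) house_frame();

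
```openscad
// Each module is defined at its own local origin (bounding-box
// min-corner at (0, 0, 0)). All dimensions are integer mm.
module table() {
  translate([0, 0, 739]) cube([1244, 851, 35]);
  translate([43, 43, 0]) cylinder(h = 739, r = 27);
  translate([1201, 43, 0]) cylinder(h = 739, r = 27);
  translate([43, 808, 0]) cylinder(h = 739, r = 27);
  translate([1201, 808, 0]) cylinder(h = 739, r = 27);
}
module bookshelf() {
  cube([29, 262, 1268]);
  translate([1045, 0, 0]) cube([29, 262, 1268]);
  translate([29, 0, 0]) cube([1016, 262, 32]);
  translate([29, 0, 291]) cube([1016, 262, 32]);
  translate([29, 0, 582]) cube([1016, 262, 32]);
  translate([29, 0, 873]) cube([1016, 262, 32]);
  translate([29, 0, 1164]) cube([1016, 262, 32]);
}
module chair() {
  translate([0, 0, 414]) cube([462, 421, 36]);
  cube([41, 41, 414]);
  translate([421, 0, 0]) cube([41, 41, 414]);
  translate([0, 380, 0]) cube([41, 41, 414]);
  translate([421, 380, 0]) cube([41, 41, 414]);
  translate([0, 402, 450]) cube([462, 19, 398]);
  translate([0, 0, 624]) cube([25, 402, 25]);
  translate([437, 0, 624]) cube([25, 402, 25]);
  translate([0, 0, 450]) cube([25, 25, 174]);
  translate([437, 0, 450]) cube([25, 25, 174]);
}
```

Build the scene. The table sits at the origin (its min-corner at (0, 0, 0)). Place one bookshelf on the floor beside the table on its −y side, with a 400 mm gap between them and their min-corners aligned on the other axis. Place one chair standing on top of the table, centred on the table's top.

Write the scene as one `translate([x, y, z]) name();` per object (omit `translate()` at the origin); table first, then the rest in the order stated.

table();
translate([0, -662, 0]) bookshelf();
translate([391, 215, 774]) chair();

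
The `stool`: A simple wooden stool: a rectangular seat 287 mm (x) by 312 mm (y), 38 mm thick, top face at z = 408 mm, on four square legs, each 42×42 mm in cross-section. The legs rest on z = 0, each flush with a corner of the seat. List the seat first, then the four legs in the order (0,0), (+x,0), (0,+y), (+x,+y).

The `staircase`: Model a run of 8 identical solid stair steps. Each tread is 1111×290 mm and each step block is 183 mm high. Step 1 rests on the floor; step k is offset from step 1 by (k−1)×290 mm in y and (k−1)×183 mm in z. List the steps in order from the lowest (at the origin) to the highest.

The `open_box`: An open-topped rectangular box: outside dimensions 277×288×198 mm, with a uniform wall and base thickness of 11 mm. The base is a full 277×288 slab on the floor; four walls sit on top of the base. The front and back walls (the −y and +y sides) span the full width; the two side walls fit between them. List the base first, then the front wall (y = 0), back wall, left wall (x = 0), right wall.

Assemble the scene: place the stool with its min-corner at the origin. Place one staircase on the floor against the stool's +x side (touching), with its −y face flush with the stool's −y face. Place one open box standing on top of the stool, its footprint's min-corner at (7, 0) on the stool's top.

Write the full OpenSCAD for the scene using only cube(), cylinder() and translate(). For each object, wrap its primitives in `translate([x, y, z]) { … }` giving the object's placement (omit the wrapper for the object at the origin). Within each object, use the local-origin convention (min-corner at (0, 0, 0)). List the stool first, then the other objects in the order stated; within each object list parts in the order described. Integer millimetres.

translate([0, 0, 370]) cube([287, 312, 38]);
cube([42, 42, 370]);
translate([245, 0, 0]) cube([42, 42, 370]);
translate([0, 270, 0]) cube([42, 42, 370]);
translate([245, 270, 0]) cube([42, 42, 370]);
translate([287, 0, 0]) {
  cube([1111, 290, 183]);
  translate([0, 290, 183]) cube([1111, 290, 183]);
  translate([0, 580, 366]) cube([1111, 290, 183]);
  translate([0, 870, 549]) cube([1111, 290, 183]);
  translate([0, 1160, 732]) cube([1111, 290, 183]);
  translate([0, 1450, 915]) cube([1111, 290, 183]);
  translate([0, 1740, 1098]) cube([1111, 290, 183]);
  translate([0, 2030, 1281]) cube([1111, 290, 183]);
}
translate([7, 0, 408]) {
  cube([277, 288, 11]);
  translate([0, 0, 11]) cube([277, 11, 187]);
  translate([0, 277, 11]) cube([277, 11, 187]);
  translate([0, 11, 11]) cube([11, 266, 187]);
  translate([266, 11, 11]) cube([11, 266, 187]);
}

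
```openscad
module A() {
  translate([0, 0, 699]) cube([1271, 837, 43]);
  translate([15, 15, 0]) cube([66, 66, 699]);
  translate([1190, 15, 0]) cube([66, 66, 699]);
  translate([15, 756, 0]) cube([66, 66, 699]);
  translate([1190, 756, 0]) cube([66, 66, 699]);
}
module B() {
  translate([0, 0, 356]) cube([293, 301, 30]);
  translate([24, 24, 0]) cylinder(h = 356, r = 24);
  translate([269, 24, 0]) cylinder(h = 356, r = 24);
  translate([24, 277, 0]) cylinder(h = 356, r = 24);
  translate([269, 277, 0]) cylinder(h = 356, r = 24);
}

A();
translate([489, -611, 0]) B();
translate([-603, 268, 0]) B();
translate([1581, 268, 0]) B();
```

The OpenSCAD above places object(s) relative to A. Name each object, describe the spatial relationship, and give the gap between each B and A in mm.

Each stool's nearest face is 310 mm from the table's bounding box.

A is a table. B is a stool. Three stools sit around the table at the −y, −x, +x sides. The gap between each stool and the table is 310 mm.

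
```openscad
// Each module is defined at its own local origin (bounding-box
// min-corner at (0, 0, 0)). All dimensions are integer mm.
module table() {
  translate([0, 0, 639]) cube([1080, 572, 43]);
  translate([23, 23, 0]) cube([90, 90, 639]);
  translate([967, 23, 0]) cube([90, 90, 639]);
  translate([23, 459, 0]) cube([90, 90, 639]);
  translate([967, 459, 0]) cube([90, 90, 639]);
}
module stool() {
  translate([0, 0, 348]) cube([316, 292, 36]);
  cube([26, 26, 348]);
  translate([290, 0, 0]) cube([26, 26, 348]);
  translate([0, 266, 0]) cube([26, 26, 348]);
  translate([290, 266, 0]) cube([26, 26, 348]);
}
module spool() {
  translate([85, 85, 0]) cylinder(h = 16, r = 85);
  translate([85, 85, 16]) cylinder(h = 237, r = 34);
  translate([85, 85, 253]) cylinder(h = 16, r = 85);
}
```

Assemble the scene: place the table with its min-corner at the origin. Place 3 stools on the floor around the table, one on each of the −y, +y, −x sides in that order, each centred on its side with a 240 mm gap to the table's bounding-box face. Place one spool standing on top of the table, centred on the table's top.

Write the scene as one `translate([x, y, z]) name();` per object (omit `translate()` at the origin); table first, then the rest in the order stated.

table();
translate([382, -532, 0]) stool();
translate([382, 812, 0]) stool();
translate([-556, 140, 0]) stool();
translate([455, 201, 682]) spool();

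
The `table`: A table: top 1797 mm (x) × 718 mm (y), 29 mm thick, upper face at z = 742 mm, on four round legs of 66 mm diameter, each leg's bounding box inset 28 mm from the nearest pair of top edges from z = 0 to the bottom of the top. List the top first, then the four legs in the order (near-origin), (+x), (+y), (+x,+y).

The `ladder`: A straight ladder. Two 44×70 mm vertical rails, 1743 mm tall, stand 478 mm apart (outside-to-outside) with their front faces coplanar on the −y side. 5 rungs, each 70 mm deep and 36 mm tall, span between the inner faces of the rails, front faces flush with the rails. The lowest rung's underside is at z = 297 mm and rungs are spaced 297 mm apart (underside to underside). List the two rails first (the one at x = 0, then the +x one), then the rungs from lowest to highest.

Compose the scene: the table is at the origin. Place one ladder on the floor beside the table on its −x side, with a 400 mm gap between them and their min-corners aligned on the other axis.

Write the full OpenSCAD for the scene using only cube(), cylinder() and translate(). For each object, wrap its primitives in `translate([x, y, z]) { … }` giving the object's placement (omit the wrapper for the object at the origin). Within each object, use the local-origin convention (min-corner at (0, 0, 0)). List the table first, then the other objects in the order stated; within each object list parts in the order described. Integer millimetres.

translate([0, 0, 713]) cube([1797, 718, 29]);
translate([61, 61, 0]) cylinder(h = 713, r = 33);
translate([1736, 61, 0]) cylinder(h = 713, r = 33);
translate([61, 657, 0]) cylinder(h = 713, r = 33);
translate([1736, 657, 0]) cylinder(h = 713, r = 33);
translate([-878, 0, 0]) {
  cube([44, 70, 1743]);
  translate([434, 0, 0]) cube([44, 70, 1743]);
  translate([44, 0, 297]) cube([390, 70, 36]);
  translate([44, 0, 594]) cube([390, 70, 36]);
  translate([44, 0, 891]) cube([390, 70, 36]);
  translate([44, 0, 1188]) cube([390, 70, 36]);
  translate([44, 0, 1485]) cube([390, 70, 36]);
}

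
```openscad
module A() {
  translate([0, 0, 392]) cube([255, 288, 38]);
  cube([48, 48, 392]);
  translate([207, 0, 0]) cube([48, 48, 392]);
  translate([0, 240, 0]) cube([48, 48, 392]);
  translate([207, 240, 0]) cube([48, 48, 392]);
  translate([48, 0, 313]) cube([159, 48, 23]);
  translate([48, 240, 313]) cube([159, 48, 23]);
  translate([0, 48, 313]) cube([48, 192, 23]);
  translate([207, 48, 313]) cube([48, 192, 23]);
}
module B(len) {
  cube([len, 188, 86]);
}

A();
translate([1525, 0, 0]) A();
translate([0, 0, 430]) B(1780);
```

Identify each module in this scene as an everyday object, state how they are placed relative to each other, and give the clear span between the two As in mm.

Second stool starts at x = 1525; first ends at x = 255; clear span = 1525 − 255 = 1270 mm.

A is a stool. B is a beam. A beam spans the tops of two stools. The clear span between the two stools is 1270 mm.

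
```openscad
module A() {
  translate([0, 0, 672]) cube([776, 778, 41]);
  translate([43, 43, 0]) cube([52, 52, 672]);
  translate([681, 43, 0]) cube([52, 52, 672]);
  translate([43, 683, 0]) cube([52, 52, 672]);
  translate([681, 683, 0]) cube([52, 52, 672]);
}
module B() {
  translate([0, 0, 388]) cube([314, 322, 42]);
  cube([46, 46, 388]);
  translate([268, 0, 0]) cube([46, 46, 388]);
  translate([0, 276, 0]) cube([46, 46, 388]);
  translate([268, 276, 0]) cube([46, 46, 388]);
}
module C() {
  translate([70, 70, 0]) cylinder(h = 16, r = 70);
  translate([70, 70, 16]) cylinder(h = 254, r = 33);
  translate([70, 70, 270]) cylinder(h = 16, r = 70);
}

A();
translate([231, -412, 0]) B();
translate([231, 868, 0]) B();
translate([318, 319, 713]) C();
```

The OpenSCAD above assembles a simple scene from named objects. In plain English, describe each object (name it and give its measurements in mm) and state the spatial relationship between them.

A is a table with a 776×778 mm rectangular top, 41 mm thick, top surface at z = 713 mm, supported by four 52×52 mm square legs, each inset 43 mm from the nearest pair of top edges, running from the floor.

B is a four-legged stool. The seat is 314×322 mm, 42 mm thick, top at z = 430 mm. It stands on four square legs, each 46×46 mm in cross-section, from z = 0 to the seat underside, each flush with a corner of the seat.

C is a spool: two coaxial disc flanges of radius 70 mm and thickness 16 mm, joined by a core cylinder of radius 33 mm and height 254 mm. The lower flange rests on z = 0 and the three cylinders share a vertical axis.

Two stools sit around the table at the −y, +y sides. The spool is on top of the table, centred.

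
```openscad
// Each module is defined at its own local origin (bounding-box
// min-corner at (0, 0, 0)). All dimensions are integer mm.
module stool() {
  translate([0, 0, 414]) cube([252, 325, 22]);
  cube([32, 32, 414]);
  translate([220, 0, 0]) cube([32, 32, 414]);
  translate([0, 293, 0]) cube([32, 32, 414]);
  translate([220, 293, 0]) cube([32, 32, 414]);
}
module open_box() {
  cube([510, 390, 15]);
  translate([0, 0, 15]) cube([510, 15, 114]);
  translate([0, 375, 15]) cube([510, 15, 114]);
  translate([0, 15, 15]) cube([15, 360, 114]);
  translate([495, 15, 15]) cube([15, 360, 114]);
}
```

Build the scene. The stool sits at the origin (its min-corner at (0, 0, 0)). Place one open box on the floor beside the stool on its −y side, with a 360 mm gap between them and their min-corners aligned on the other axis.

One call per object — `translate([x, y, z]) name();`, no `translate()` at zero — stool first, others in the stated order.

stool();
translate([0, -750, 0]) open_box();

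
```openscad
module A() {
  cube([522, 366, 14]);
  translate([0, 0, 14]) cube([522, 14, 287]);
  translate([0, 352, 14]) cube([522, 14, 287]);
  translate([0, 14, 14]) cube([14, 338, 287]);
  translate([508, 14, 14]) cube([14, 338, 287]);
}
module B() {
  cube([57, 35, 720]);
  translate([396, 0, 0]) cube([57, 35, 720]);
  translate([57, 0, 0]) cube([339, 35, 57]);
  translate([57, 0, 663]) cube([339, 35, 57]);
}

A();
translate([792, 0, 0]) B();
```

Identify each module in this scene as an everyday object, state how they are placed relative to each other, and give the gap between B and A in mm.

The picture frame's nearest face is 270 mm from the open box's +x face.

A is an open box. B is a picture frame. The picture frame is on the floor beside the open box on its +x side. The gap between the picture frame and the open box is 270 mm.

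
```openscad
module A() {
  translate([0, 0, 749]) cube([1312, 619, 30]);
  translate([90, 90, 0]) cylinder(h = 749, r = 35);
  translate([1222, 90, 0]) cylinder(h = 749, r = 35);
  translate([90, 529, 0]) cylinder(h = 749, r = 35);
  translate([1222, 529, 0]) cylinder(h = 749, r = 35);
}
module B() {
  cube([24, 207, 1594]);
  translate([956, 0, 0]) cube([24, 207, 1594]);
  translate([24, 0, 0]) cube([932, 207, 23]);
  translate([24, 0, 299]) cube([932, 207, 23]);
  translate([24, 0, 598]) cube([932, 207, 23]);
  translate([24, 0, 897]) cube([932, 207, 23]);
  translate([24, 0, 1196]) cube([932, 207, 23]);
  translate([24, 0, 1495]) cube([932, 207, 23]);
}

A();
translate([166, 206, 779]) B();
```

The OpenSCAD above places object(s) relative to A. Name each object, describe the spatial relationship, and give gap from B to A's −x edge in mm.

A is a table. B is a bookshelf. The bookshelf is on top of the table, centred. The gap from the bookshelf to the table's −x edge is 166 mm.

The bookshelf's min-x is at 166; the table's min-x is 0; gap = 166 mm.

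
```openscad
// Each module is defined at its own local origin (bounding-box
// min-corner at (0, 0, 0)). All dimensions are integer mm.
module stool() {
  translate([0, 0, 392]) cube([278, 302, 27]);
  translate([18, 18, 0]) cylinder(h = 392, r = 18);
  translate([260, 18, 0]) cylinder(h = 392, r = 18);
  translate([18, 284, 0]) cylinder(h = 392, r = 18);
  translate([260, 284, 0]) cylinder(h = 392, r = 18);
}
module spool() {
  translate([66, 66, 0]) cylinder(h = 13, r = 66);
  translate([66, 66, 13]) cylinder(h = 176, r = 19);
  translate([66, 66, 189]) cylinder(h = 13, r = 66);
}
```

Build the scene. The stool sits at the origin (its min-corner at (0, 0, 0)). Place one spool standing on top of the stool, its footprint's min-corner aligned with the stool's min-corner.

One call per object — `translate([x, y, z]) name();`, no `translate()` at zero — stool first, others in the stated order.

stool();
translate([0, 0, 419]) spool();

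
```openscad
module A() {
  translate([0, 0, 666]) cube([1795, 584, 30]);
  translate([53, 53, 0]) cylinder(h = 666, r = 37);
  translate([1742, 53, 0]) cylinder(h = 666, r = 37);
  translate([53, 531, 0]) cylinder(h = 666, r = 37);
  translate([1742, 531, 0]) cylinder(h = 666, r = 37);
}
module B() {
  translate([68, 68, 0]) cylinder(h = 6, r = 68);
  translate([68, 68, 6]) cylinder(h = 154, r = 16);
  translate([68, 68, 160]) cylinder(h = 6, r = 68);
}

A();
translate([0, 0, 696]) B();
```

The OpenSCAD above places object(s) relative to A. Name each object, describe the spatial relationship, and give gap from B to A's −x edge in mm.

A is a table. B is a spool. The spool is on top of the table. The gap from the spool to the table's −x edge is 0 mm.

The spool's min-x is at 0; the table's min-x is 0; gap = 0 mm.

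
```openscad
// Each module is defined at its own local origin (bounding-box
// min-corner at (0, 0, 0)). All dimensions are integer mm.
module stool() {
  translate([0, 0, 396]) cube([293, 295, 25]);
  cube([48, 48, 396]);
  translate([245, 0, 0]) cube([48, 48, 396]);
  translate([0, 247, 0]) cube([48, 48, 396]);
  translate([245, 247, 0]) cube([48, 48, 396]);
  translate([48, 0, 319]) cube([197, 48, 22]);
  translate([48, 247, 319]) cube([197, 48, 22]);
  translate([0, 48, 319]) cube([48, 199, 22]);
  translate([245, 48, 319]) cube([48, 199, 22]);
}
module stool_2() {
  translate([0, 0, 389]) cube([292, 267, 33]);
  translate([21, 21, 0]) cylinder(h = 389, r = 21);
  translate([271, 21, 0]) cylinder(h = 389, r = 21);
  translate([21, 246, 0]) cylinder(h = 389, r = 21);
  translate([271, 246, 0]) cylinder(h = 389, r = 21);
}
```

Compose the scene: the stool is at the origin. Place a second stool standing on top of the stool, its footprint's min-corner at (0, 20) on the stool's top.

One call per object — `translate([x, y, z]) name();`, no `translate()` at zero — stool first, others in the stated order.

stool();
translate([0, 20, 421]) stool_2();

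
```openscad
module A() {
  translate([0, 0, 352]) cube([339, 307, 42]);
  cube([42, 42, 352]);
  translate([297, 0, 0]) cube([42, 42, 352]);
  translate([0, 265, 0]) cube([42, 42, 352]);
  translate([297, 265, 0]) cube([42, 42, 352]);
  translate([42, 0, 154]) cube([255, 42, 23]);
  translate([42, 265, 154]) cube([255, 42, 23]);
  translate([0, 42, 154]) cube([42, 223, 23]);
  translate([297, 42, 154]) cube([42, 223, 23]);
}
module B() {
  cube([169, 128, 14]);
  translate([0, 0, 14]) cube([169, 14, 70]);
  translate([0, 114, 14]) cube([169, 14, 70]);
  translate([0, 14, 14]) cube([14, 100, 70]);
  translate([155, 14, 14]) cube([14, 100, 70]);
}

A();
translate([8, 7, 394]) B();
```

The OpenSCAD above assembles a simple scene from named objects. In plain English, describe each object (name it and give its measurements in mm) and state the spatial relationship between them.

A is a simple wooden stool: a rectangular seat 339 mm (x) by 307 mm (y), 42 mm thick, top face at z = 394 mm, on four square legs, each 42×42 mm in cross-section. The legs rest on z = 0, each flush with a corner of the seat. Four stretchers, 42 mm wide and 23 mm tall, connect adjacent legs with their undersides at z = 154 mm, each running between the inner faces of the legs it joins and aligned with the legs' outer faces on the other axis.

B is an open storage box with external size 169×128×84 mm and wall thickness 14 mm (the base is also 14 mm thick). The base covers the whole footprint; the four walls stand on the base, with the y-facing walls full-width and the x-facing walls fitting between their inner faces.

The open box is on top of the stool.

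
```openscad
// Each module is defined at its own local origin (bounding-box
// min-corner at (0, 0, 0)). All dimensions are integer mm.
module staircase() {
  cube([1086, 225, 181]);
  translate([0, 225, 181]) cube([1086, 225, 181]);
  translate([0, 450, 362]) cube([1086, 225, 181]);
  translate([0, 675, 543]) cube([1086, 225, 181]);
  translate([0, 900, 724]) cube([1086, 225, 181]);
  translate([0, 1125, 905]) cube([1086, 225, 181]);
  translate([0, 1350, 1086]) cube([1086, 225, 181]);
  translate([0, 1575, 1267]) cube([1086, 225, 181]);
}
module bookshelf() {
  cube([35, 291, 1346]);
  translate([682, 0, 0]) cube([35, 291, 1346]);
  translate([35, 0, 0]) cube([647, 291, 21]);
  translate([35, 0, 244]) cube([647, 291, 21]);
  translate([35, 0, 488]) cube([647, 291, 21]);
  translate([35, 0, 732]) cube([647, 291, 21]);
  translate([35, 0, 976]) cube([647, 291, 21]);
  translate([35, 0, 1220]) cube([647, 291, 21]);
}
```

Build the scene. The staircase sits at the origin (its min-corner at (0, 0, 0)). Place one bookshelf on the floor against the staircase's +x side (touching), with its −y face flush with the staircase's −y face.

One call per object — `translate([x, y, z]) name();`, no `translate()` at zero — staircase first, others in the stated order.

staircase();
translate([1086, 0, 0]) bookshelf();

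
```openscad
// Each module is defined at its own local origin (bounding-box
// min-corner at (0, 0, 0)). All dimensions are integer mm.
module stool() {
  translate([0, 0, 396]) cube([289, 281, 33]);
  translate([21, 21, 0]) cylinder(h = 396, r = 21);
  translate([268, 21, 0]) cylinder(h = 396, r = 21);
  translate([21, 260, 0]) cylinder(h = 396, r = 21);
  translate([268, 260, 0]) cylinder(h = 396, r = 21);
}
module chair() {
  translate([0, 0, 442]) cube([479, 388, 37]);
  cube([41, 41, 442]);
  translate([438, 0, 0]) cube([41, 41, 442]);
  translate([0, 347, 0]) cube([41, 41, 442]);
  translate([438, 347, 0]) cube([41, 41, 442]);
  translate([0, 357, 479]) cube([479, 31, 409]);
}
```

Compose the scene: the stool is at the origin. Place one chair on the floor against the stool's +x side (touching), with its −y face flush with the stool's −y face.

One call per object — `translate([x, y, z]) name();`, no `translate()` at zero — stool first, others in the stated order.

stool();
translate([289, 0, 0]) chair();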